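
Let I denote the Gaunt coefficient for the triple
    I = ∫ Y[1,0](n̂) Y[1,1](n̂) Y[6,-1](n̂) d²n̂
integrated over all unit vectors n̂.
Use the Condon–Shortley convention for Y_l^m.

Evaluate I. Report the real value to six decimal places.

l₃=6 ∉ [0,2] — triangle fails ⇒ I = 0

0.000000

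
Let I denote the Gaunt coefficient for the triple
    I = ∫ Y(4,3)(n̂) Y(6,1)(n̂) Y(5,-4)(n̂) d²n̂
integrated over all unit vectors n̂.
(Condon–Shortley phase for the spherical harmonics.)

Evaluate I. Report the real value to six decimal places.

l₁+l₂+l₃=15 is odd: 3j(l;000)=0 ⇒ I=0

0.000000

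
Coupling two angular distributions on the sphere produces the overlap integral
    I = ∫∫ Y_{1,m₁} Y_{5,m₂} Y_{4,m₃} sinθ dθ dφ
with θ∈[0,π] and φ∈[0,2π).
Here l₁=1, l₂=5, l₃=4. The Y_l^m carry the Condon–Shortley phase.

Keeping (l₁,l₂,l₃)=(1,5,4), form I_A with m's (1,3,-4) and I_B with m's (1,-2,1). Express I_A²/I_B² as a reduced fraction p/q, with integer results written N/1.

1/21

Shared (l₁,l₂,l₃)=(1,5,4): N and (l;000)² cancel in I_A²/I_B².
A: Δ = 2!·0!·8!/11! = 1/495; Racah Σ t=0..0: t=0:+1/80640 = 1/80640; ⇒ 3j(1 5 4; 1 3 -4)² = 1/495, sgn +1
B: Δ = 2!·0!·8!/11! = 1/495; Racah Σ t=0..0: t=0:+1/1440 = 1/1440; ⇒ 3j(1 5 4; 1 -2 1)² = 7/165, sgn -1
I_A²/I_B² = (1/495)/(7/165) = 1/21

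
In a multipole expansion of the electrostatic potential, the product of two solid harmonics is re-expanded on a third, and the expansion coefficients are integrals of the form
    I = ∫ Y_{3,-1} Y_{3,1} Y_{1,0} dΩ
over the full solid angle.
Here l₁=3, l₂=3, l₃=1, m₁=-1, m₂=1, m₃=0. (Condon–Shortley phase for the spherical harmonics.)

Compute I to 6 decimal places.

0.000000

L=7 odd ⇒ parity kills the (l;000) factor ⇒ I = 0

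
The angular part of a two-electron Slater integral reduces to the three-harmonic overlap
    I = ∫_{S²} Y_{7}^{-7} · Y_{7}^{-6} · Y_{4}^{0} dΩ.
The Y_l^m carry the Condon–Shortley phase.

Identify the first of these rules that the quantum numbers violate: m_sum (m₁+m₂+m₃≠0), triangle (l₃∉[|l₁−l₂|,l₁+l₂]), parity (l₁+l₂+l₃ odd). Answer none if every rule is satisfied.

Σmᵢ = -13  ✗
l₃∈[|l₁−l₂|,l₁+l₂]=[0,14], have l₃=4
Σlᵢ = 18 ⇒ even

m_sum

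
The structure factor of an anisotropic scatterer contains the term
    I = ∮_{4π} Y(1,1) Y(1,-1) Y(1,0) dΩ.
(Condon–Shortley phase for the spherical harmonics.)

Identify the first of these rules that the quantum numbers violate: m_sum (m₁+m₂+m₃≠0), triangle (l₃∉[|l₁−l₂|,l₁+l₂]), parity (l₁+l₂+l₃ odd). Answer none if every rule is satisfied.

parity

azimuthal sum: 1 − 1 + 0 = 0  ✓
0 ≤ 1 ≤ 2 (triangle on l)  ✓
L = 1 + 1 + 1 = 3 (odd)  ✗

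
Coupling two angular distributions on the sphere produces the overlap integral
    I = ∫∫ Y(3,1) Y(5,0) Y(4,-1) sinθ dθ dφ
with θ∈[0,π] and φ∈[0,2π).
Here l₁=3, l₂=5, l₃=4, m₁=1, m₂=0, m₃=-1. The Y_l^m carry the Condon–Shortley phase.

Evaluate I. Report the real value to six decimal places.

Rules hold: Σm=0, L=12 even, 2≤4≤8.
N = 7·11·9 = 693
Δ = 4!·2!·6!/13! = 1/180180
Racah Σ t=1..3: t=1:−1/576 t=2:+1/144 t=3:−1/576 = 1/288
⇒ 3j(3 5 4; 0 0 0)² = 20/1001, sgn +1
Racah Σ t=0..2: t=0:+1/5760 t=1:−1/288 t=2:+1/288 = 1/5760
⇒ 3j(3 5 4; 1 0 -1)² = 1/12012, sgn -1
4πI² = N·(3j₀)²·(3jₘ)² = 15/13013
I = -1·√(0.00115269/4π) = -0.00957750

-0.009577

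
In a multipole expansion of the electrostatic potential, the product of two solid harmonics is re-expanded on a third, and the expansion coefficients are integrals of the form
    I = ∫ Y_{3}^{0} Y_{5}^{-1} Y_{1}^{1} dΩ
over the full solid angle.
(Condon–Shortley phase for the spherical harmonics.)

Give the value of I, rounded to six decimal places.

0.000000

triangle: need 2≤l₃≤8, have 1; I=0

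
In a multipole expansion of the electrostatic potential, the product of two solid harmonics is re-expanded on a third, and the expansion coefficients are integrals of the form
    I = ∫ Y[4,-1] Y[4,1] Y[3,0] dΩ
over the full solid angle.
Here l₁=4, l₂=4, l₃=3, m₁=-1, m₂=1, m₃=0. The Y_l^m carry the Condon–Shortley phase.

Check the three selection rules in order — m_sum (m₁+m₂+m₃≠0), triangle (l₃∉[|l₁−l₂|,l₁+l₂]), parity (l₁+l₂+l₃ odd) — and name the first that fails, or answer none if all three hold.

parity

Σmᵢ = 0  ✓
l₃∈[|l₁−l₂|,l₁+l₂]=[0,8], have l₃=3  ✓
Σlᵢ = 11 ⇒ odd  ✗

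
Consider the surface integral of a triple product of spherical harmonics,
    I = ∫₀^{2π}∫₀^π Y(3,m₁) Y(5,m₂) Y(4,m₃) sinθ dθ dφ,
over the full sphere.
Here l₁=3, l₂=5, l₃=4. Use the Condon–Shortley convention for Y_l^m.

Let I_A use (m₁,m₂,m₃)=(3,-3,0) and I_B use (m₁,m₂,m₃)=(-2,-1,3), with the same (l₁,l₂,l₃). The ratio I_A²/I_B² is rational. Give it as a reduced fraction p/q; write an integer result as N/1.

l's match ⇒ only the (l;m) 3-j factors differ between A and B.
A: triangle coeff Δ(3,5,4) = 1/180180; Σ_t [0,0]: t=0:+1/2304 = 1/2304; (3j)²=5/143 [(3 5 4; 3 -3 0)], sign=+1
B: triangle coeff Δ(3,5,4) = 1/180180; Σ_t [3,4]: t=3:−1/1440 t=4:+1/17280 = -11/17280; (3j)²=11/468 [(3 5 4; -2 -1 3)], sign=+1
I_A²/I_B² = (5/143)/(11/468) = 180/121

180/121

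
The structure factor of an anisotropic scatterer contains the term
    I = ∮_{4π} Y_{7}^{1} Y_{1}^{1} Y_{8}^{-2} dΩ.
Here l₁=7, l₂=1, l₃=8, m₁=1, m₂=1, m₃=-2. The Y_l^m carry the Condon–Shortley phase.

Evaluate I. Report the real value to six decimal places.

0.205254

Checks pass: Σm=0; 16 even; l₃=8∈[6,8].
(2·7+1)(2·1+1)(2·8+1) = 765
Δ: 0! 14! 2! / 17! → 1/2040
sum: t=0:+1/25401600 = 1/25401600
3j²(7 1 8; 0 0 0) = Δ·Π!·Σ² = 8/255  (sign +1)
sum: t=0:+1/58060800 = 1/58060800
3j²(7 1 8; 1 1 -2) = Δ·Π!·Σ² = 3/136  (sign +1)
combine: 4πI² = 765·8/255·3/136 = 9/17
take √, sign +1: I = 0.20525411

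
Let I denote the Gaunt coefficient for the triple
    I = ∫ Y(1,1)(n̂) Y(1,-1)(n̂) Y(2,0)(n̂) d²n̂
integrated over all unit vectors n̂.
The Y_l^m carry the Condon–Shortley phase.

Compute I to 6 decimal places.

0.126157

m-sum 0 ✓  L=4 even ✓  0≤2≤2 ✓
Π(2lᵢ+1) = 3×3×5 = 45
triangle coeff Δ(1,1,2) = 1/30
Σ_t [0,0]: t=0:+1/1 = 1/1
(3j)²=2/15 [(1 1 2; 0 0 0)], sign=+1
Σ_t [0,0]: t=0:+1/4 = 1/4
(3j)²=1/30 [(1 1 2; 1 -1 0)], sign=+1
⇒ 4πI² = 1/5
I = (+1)√(1/5/(4π)) = 0.12615663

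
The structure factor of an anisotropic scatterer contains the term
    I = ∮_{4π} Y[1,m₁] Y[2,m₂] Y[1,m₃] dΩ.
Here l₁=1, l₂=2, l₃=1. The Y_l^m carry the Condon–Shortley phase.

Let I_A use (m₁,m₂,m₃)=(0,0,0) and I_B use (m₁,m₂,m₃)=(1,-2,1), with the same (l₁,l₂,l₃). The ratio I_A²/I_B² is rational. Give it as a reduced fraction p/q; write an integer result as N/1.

l's match ⇒ only the (l;m) 3-j factors differ between A and B.
A: triangle coeff Δ(1,2,1) = 1/30; Σ_t [1,1]: t=1:−1/1 = -1/1; (3j)²=2/15 [(1 2 1; 0 0 0)], sign=+1
B: triangle coeff Δ(1,2,1) = 1/30; Σ_t [0,0]: t=0:+1/4 = 1/4; (3j)²=1/5 [(1 2 1; 1 -2 1)], sign=+1
I_A²/I_B² = (2/15)/(1/5) = 2/3

2/3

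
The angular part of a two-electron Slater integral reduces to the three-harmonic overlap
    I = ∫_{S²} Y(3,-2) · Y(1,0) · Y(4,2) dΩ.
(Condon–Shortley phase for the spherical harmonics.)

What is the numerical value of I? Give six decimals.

0.213244

Checks pass: Σm=0; 8 even; l₃=4∈[2,4].
(2·3+1)(2·1+1)(2·4+1) = 189
Δ: 0! 6! 2! / 9! → 1/252
sum: t=0:+1/36 = 1/36
3j²(3 1 4; 0 0 0) = Δ·Π!·Σ² = 4/63  (sign +1)
sum: t=0:+1/120 = 1/120
3j²(3 1 4; -2 0 2) = Δ·Π!·Σ² = 1/21  (sign +1)
combine: 4πI² = 189·4/63·1/21 = 4/7
take √, sign +1: I = 0.21324362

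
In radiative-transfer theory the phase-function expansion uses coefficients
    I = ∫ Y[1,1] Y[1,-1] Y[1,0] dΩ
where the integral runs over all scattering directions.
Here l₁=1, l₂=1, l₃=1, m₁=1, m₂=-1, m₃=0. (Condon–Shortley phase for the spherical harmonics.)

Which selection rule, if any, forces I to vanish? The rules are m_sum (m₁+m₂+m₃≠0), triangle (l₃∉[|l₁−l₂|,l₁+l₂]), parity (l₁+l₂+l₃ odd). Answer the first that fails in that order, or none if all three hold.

azimuthal sum: 1 − 1 + 0 = 0  ✓
0 ≤ 1 ≤ 2 (triangle on l)  ✓
L = 1 + 1 + 1 = 3 (odd)  ✗

parity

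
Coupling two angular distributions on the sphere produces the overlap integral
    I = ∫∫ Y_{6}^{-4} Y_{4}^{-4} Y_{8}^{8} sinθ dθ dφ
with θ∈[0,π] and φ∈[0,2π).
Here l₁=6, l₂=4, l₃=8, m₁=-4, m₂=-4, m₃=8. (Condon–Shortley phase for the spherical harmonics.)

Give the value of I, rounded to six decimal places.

-0.128978

Checks pass: Σm=0; 18 even; l₃=8∈[2,10].
(2·6+1)(2·4+1)(2·8+1) = 1989
Δ: 2! 10! 6! / 19! → 1/23279256
sum: t=0:+1/1658880 t=1:−1/518400 t=2:+1/1658880 = -1/1382400
3j²(6 4 8; 0 0 0) = Δ·Π!·Σ² = 504/46189  (sign -1)
sum: t=0:+1/5225472000 = 1/5225472000
3j²(6 4 8; -4 -4 8) = Δ·Π!·Σ² = 28/2907  (sign +1)
combine: 4πI² = 1989·504/46189·28/2907 = 14112/67507
take √, sign -1: I = -0.12897779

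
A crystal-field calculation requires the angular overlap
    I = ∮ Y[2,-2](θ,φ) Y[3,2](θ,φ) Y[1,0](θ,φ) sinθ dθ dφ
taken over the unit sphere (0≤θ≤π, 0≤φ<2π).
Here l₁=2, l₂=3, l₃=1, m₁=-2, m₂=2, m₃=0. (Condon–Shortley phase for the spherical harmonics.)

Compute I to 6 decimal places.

0.184674

Checks pass: Σm=0; 6 even; l₃=1∈[1,5].
(2·2+1)(2·3+1)(2·1+1) = 105
Δ: 4! 0! 2! / 7! → 1/105
sum: t=2:+1/4 = 1/4
3j²(2 3 1; 0 0 0) = Δ·Π!·Σ² = 3/35  (sign -1)
sum: t=4:+1/24 = 1/24
3j²(2 3 1; -2 2 0) = Δ·Π!·Σ² = 1/21  (sign -1)
combine: 4πI² = 105·3/35·1/21 = 3/7
take √, sign +1: I = 0.18467439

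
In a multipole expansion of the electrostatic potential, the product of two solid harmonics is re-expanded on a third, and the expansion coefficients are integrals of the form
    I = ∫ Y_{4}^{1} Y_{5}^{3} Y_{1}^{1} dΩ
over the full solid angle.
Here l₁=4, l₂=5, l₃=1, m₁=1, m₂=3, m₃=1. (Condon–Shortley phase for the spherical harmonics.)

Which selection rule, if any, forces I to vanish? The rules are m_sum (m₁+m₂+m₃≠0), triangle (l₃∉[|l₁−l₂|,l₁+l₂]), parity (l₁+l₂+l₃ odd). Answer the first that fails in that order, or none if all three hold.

m_sum

Σmᵢ = 5  ✗
l₃∈[|l₁−l₂|,l₁+l₂]=[1,9], have l₃=1
Σlᵢ = 10 ⇒ even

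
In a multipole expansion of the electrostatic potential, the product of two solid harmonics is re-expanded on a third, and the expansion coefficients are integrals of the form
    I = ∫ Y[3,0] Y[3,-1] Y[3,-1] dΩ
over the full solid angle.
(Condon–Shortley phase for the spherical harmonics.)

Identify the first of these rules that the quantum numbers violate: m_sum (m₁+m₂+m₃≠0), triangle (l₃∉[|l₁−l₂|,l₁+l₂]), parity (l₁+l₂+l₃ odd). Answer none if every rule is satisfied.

m_sum

azimuthal sum: 0 − 1 − 1 = -2  ✗
0 ≤ 3 ≤ 6 (triangle on l)
L = 3 + 3 + 3 = 9 (odd)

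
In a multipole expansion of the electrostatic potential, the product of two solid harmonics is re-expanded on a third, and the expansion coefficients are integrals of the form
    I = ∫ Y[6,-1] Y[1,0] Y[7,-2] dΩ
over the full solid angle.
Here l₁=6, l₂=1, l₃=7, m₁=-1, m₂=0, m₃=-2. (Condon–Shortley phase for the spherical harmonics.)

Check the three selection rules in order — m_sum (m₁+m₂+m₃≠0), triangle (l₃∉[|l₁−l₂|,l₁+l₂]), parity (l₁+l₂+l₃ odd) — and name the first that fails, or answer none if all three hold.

azimuthal sum: -1 + 0 − 2 = -3  ✗
5 ≤ 7 ≤ 7 (triangle on l)
L = 6 + 1 + 7 = 14 (even)

m_sum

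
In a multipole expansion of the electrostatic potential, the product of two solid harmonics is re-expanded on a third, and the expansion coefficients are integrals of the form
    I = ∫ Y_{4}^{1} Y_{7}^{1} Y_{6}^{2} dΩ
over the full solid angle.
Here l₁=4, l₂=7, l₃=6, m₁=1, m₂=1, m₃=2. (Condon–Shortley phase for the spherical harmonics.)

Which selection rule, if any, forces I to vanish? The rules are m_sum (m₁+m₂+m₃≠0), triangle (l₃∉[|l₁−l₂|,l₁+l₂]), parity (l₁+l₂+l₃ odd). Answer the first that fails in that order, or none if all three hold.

m₁+m₂+m₃ = 1 + 1 + 2 = 4  ✗
triangle: |4−7|=3 ≤ l₃=6 ≤ 4+7=11
parity: l₁+l₂+l₃ = 17 is odd

m_sum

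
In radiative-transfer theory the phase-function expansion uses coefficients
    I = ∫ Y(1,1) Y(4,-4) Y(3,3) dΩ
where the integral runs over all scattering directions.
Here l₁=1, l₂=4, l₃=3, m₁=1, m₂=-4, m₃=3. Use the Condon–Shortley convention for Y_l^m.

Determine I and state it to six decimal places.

Rules hold: Σm=0, L=8 even, 3≤3≤5.
N = 3·9·7 = 189
Δ = 2!·0!·6!/9! = 1/252
Racah Σ t=1..1: t=1:−1/36 = -1/36
⇒ 3j(1 4 3; 0 0 0)² = 4/63, sgn +1
Racah Σ t=0..0: t=0:+1/1440 = 1/1440
⇒ 3j(1 4 3; 1 -4 3)² = 1/9, sgn +1
4πI² = N·(3j₀)²·(3jₘ)² = 4/3
I = +1·√(1.33333/4π) = 0.32573501

0.325735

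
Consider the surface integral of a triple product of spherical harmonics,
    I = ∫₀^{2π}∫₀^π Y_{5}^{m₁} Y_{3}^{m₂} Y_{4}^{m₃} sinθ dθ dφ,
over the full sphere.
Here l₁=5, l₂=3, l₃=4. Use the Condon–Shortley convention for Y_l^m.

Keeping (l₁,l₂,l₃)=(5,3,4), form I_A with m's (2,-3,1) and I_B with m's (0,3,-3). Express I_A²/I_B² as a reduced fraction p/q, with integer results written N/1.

Shared (l₁,l₂,l₃)=(5,3,4): N and (l;000)² cancel in I_A²/I_B².
A: Δ = 4!·6!·2!/13! = 1/180180; Racah Σ t=0..0: t=0:+1/1728 = 1/1728; ⇒ 3j(5 3 4; 2 -3 1)² = 25/858, sgn -1
B: Δ = 4!·6!·2!/13! = 1/180180; Racah Σ t=4..4: t=4:+1/5760 = 1/5760; ⇒ 3j(5 3 4; 0 3 -3)² = 5/572, sgn -1
I_A²/I_B² = (25/858)/(5/572) = 10/3

10/3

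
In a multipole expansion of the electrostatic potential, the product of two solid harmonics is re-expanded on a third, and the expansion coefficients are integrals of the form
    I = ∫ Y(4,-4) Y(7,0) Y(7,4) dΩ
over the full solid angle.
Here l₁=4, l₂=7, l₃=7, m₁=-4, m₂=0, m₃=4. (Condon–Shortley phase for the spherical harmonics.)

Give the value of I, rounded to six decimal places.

Checks pass: Σm=0; 18 even; l₃=7∈[3,11].
(2·4+1)(2·7+1)(2·7+1) = 2025
Δ: 4! 4! 10! / 19! → 1/58198140
sum: t=0:+1/17418240 t=1:−1/622080 t=2:+1/230400 t=3:−1/622080 t=4:+1/17418240 = 1/806400
3j²(4 7 7; 0 0 0) = Δ·Π!·Σ² = 2268/230945  (sign -1)
sum: t=4:+1/17418240 = 1/17418240
3j²(4 7 7; -4 0 4) = Δ·Π!·Σ² = 175/12597  (sign -1)
combine: 4πI² = 2025·2268/230945·175/12597 = 53581500/193947611
take √, sign +1: I = 0.14827239

0.148272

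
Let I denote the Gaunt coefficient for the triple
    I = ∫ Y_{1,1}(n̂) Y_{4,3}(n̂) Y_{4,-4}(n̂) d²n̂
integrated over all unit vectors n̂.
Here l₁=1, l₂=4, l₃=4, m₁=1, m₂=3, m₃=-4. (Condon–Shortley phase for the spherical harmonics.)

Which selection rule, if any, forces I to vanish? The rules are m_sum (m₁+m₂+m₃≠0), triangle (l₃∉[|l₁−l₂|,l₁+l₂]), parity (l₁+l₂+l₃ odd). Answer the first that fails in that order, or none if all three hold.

m₁+m₂+m₃ = 1 + 3 − 4 = 0  ✓
triangle: |1−4|=3 ≤ l₃=4 ≤ 1+4=5  ✓
parity: l₁+l₂+l₃ = 9 is odd  ✗

parity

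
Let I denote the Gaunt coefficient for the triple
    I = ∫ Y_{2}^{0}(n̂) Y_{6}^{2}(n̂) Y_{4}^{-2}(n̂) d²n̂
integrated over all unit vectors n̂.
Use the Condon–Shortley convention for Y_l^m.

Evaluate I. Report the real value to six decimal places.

Rules hold: Σm=0, L=12 even, 4≤4≤8.
N = 5·13·9 = 585
Δ = 4!·0!·8!/13! = 1/6435
Racah Σ t=2..2: t=2:+1/2304 = 1/2304
⇒ 3j(2 6 4; 0 0 0)² = 5/143, sgn +1
Racah Σ t=2..2: t=2:+1/5760 = 1/5760
⇒ 3j(2 6 4; 0 2 -2)² = 56/2145, sgn +1
4πI² = N·(3j₀)²·(3jₘ)² = 840/1573
I = +1·√(0.534011/4π) = 0.20614383

0.206144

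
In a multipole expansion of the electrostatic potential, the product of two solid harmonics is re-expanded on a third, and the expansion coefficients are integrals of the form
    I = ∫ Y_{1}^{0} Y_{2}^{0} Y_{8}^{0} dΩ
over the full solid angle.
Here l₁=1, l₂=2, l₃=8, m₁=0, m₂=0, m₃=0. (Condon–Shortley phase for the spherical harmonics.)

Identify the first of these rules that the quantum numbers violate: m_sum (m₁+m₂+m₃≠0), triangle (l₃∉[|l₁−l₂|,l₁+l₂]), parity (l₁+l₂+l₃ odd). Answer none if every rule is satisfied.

Σmᵢ = 0  ✓
l₃∈[|l₁−l₂|,l₁+l₂]=[1,3], have l₃=8  ✗
Σlᵢ = 11 ⇒ odd

triangle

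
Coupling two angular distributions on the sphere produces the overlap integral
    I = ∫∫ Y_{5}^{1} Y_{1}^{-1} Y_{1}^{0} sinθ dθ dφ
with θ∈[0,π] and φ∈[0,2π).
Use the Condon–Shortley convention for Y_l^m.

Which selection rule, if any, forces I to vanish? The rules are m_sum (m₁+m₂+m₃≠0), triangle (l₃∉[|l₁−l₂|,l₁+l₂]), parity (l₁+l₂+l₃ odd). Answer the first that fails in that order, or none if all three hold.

triangle

m₁+m₂+m₃ = 1 − 1 + 0 = 0  ✓
triangle: |5−1|=4 ≤ l₃=1 ≤ 5+1=6  ✗
parity: l₁+l₂+l₃ = 7 is odd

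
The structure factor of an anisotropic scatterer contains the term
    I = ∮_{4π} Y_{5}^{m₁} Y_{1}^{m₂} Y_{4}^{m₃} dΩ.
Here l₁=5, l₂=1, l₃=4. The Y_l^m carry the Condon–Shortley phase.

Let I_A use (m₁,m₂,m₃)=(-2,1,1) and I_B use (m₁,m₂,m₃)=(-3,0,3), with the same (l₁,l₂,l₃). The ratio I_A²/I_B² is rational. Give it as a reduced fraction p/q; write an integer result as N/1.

21/16

Shared (l₁,l₂,l₃)=(5,1,4): N and (l;000)² cancel in I_A²/I_B².
A: Δ = 2!·8!·0!/11! = 1/495; Racah Σ t=2..2: t=2:+1/1440 = 1/1440; ⇒ 3j(5 1 4; -2 1 1)² = 7/165, sgn -1
B: Δ = 2!·8!·0!/11! = 1/495; Racah Σ t=1..1: t=1:−1/5040 = -1/5040; ⇒ 3j(5 1 4; -3 0 3)² = 16/495, sgn +1
I_A²/I_B² = (7/165)/(16/495) = 21/16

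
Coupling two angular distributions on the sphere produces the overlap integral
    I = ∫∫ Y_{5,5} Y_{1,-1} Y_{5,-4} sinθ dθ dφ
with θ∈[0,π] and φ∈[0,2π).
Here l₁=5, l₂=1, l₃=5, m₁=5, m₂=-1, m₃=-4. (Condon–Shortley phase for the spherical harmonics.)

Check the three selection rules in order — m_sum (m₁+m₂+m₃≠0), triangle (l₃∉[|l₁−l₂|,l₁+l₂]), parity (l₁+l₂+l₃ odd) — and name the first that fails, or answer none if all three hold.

parity

m₁+m₂+m₃ = 5 − 1 − 4 = 0  ✓
triangle: |5−1|=4 ≤ l₃=5 ≤ 5+1=6  ✓
parity: l₁+l₂+l₃ = 11 is odd  ✗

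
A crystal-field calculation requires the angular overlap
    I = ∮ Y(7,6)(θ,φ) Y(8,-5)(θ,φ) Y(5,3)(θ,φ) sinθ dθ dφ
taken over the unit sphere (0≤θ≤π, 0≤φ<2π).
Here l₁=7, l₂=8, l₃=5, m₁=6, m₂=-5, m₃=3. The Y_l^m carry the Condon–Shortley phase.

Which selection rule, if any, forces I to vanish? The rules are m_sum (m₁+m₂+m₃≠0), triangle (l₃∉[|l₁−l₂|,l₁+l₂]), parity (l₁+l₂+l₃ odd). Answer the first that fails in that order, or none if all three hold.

m₁+m₂+m₃ = 6 − 5 + 3 = 4  ✗
triangle: |7−8|=1 ≤ l₃=5 ≤ 7+8=15
parity: l₁+l₂+l₃ = 20 is even

m_sum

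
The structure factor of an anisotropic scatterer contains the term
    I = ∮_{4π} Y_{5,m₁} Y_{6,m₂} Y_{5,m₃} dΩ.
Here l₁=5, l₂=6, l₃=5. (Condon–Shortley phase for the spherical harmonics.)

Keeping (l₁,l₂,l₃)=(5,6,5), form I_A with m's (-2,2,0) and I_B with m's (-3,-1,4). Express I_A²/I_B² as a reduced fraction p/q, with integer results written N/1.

200/2541

Same 5,6,5: normalisation and zero-m 3j drop out of the ratio.
A: Δ: 6! 4! 6! / 17! → 1/28588560; sum: t=3:−1/103680 t=4:+1/13824 t=5:−1/17280 t=6:+1/207360 = 1/103680; 3j²(5 6 5; -2 2 0) = Δ·Π!·Σ² = 10/7293  (sign -1)
B: Δ: 6! 4! 6! / 17! → 1/28588560; sum: t=4:+1/138240 t=5:−1/518400 = 11/2073600; 3j²(5 6 5; -3 -1 4) = Δ·Π!·Σ² = 77/4420  (sign -1)
I_A²/I_B² = (10/7293)/(77/4420) = 200/2541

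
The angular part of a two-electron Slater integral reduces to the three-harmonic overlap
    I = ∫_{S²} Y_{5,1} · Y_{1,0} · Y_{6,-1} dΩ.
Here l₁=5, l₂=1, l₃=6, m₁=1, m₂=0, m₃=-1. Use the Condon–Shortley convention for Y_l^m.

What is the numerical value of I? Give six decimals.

Rules hold: Σm=0, L=12 even, 4≤6≤6.
N = 11·3·13 = 429
Δ = 0!·10!·2!/13! = 1/858
Racah Σ t=0..0: t=0:+1/14400 = 1/14400
⇒ 3j(5 1 6; 0 0 0)² = 6/143, sgn +1
Racah Σ t=0..0: t=0:+1/17280 = 1/17280
⇒ 3j(5 1 6; 1 0 -1)² = 35/858, sgn -1
4πI² = N·(3j₀)²·(3jₘ)² = 105/143
I = -1·√(0.734266/4π) = -0.24172507

-0.241725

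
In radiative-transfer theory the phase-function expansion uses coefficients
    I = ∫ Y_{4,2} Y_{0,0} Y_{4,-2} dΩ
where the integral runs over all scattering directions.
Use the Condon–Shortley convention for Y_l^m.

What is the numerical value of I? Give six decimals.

m-sum 0 ✓  L=8 even ✓  4≤4≤4 ✓
Π(2lᵢ+1) = 9×1×9 = 81
triangle coeff Δ(4,0,4) = 1/9
Σ_t [0,0]: t=0:+1/576 = 1/576
(3j)²=1/9 [(4 0 4; 0 0 0)], sign=+1
Σ_t [0,0]: t=0:+1/1440 = 1/1440
(3j)²=1/9 [(4 0 4; 2 0 -2)], sign=+1
⇒ 4πI² = 1/1
I = (+1)√(1/1/(4π)) = 0.28209479

0.282095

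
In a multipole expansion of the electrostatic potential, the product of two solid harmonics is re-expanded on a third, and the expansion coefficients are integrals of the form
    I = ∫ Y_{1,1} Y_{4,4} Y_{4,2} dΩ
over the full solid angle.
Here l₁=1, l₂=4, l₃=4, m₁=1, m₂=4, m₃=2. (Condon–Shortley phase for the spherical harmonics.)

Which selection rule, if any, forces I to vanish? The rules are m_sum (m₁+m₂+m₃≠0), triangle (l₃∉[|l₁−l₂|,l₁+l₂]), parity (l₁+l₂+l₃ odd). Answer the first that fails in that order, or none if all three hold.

azimuthal sum: 1 + 4 + 2 = 7  ✗
3 ≤ 4 ≤ 5 (triangle on l)
L = 1 + 4 + 4 = 9 (odd)

m_sum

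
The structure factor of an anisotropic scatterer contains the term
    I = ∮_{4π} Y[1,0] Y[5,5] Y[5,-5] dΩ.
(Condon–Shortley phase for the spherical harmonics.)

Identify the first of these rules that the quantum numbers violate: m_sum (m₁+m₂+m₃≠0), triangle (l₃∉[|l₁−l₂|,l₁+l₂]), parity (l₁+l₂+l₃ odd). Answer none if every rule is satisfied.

m₁+m₂+m₃ = 0 + 5 − 5 = 0  ✓
triangle: |1−5|=4 ≤ l₃=5 ≤ 1+5=6  ✓
parity: l₁+l₂+l₃ = 11 is odd  ✗

parity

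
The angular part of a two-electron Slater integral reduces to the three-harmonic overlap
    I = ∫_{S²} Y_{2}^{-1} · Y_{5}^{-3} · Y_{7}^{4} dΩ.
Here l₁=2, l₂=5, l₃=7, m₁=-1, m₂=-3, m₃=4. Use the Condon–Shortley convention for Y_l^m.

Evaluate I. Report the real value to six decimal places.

m-sum 0 ✓  L=14 even ✓  3≤7≤7 ✓
Π(2lᵢ+1) = 5×11×15 = 825
triangle coeff Δ(2,5,7) = 1/15015
Σ_t [0,0]: t=0:+1/57600 = 1/57600
(3j)²=21/715 [(2 5 7; 0 0 0)], sign=-1
Σ_t [0,0]: t=0:+1/483840 = 1/483840
(3j)²=3/91 [(2 5 7; -1 -3 4)], sign=-1
⇒ 4πI² = 135/169
I = (+1)√(135/169/(4π)) = 0.25212656

0.252127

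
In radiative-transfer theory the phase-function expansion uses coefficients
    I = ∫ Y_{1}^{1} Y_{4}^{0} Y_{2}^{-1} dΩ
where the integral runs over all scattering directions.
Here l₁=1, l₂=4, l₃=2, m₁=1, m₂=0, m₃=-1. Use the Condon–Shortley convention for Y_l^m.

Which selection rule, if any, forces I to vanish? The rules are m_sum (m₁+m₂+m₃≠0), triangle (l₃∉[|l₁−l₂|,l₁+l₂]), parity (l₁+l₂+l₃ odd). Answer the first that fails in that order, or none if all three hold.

triangle

Σmᵢ = 0  ✓
l₃∈[|l₁−l₂|,l₁+l₂]=[3,5], have l₃=2  ✗
Σlᵢ = 7 ⇒ odd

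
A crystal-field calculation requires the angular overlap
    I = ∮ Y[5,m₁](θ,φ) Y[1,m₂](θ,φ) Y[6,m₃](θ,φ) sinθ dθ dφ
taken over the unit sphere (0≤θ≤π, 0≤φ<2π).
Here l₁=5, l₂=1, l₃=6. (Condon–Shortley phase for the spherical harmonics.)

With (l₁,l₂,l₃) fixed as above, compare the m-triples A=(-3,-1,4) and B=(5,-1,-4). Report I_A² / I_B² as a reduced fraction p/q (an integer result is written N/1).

45/1

Shared (l₁,l₂,l₃)=(5,1,6): N and (l;000)² cancel in I_A²/I_B².
A: Δ = 0!·10!·2!/13! = 1/858; Racah Σ t=0..0: t=0:+1/161280 = 1/161280; ⇒ 3j(5 1 6; -3 -1 4)² = 15/286, sgn +1
B: Δ = 0!·10!·2!/13! = 1/858; Racah Σ t=0..0: t=0:+1/7257600 = 1/7257600; ⇒ 3j(5 1 6; 5 -1 -4)² = 1/858, sgn +1
I_A²/I_B² = (15/286)/(1/858) = 45/1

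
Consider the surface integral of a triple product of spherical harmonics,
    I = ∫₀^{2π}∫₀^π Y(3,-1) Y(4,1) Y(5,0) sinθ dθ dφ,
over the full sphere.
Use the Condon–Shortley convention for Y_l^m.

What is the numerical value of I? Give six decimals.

-0.009577

Rules hold: Σm=0, L=12 even, 1≤5≤7.
N = 7·9·11 = 693
Δ = 2!·4!·6!/13! = 1/180180
Racah Σ t=0..2: t=0:+1/576 t=1:−1/144 t=2:+1/576 = -1/288
⇒ 3j(3 4 5; 0 0 0)² = 20/1001, sgn +1
Racah Σ t=0..2: t=0:+1/5760 t=1:−1/288 t=2:+1/288 = 1/5760
⇒ 3j(3 4 5; -1 1 0)² = 1/12012, sgn -1
4πI² = N·(3j₀)²·(3jₘ)² = 15/13013
I = -1·√(0.00115269/4π) = -0.00957750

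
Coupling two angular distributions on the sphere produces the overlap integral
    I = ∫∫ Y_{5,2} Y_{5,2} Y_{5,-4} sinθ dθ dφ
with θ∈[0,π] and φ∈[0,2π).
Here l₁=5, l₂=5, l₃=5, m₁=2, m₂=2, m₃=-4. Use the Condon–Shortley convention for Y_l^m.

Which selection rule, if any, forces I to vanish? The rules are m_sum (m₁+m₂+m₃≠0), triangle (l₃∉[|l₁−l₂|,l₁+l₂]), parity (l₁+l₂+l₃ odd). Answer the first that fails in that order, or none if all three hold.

Σmᵢ = 0  ✓
l₃∈[|l₁−l₂|,l₁+l₂]=[0,10], have l₃=5  ✓
Σlᵢ = 15 ⇒ odd  ✗

parity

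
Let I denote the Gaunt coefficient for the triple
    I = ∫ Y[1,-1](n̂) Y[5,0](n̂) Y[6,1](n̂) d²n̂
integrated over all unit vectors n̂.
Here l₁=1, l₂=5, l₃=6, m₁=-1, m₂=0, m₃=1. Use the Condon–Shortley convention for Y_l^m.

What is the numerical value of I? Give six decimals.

Checks pass: Σm=0; 12 even; l₃=6∈[4,6].
(2·1+1)(2·5+1)(2·6+1) = 429
Δ: 0! 2! 10! / 13! → 1/858
sum: t=0:+1/14400 = 1/14400
3j²(1 5 6; 0 0 0) = Δ·Π!·Σ² = 6/143  (sign +1)
sum: t=0:+1/28800 = 1/28800
3j²(1 5 6; -1 0 1) = Δ·Π!·Σ² = 7/286  (sign -1)
combine: 4πI² = 429·6/143·7/286 = 63/143
take √, sign -1: I = -0.18723944

-0.187239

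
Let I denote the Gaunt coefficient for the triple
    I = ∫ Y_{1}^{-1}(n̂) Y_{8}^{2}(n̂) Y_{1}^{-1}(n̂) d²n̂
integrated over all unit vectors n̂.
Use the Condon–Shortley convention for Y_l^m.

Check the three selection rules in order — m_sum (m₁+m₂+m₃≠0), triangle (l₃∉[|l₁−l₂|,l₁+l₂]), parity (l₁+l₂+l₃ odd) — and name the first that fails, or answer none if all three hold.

azimuthal sum: -1 + 2 − 1 = 0  ✓
7 ≤ 1 ≤ 9 (triangle on l)  ✗
L = 1 + 8 + 1 = 10 (even)

triangle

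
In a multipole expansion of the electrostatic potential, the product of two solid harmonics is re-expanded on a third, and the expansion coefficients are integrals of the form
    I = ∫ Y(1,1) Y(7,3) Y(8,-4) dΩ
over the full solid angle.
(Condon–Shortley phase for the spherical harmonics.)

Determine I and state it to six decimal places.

0.248575

Rules hold: Σm=0, L=16 even, 6≤8≤8.
N = 3·15·17 = 765
Δ = 0!·2!·14!/17! = 1/2040
Racah Σ t=0..0: t=0:+1/25401600 = 1/25401600
⇒ 3j(1 7 8; 0 0 0)² = 8/255, sgn +1
Racah Σ t=0..0: t=0:+1/174182400 = 1/174182400
⇒ 3j(1 7 8; 1 3 -4)² = 11/340, sgn +1
4πI² = N·(3j₀)²·(3jₘ)² = 66/85
I = +1·√(0.776471/4π) = 0.24857507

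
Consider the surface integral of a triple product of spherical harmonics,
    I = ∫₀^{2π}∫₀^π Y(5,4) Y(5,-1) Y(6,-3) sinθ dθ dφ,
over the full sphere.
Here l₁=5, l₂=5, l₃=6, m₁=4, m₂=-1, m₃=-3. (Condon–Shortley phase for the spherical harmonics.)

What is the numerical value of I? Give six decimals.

-0.020582

Rules hold: Σm=0, L=16 even, 0≤6≤10.
N = 11·11·13 = 1573
Δ = 4!·6!·6!/17! = 1/28588560
Racah Σ t=0..4: t=0:+1/345600 t=1:−1/13824 t=2:+1/5184 t=3:−1/13824 t=4:+1/345600 = 7/129600
⇒ 3j(5 5 6; 0 0 0)² = 80/7293, sgn +1
Racah Σ t=0..1: t=0:+1/138240 t=1:−1/155520 = 1/1244160
⇒ 3j(5 5 6; 4 -1 -3)² = 3/9724, sgn -1
4πI² = N·(3j₀)²·(3jₘ)² = 20/3757
I = -1·√(0.0053234/4π) = -0.02058209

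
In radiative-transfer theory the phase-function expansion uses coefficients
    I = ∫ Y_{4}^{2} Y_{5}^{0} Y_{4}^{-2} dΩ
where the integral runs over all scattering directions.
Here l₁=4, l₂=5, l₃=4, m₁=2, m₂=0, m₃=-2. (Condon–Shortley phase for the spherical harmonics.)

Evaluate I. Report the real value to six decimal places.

l₁+l₂+l₃=13 is odd: 3j(l;000)=0 ⇒ I=0

0.000000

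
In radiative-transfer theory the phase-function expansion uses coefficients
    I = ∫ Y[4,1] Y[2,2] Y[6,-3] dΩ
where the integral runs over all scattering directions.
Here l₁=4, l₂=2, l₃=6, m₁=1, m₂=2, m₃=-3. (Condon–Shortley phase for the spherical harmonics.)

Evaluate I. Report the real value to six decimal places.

m-sum 0 ✓  L=12 even ✓  2≤6≤6 ✓
Π(2lᵢ+1) = 9×5×13 = 585
triangle coeff Δ(4,2,6) = 1/6435
Σ_t [0,0]: t=0:+1/2304 = 1/2304
(3j)²=5/143 [(4 2 6; 0 0 0)], sign=+1
Σ_t [0,0]: t=0:+1/17280 = 1/17280
(3j)²=14/715 [(4 2 6; 1 2 -3)], sign=-1
⇒ 4πI² = 630/1573
I = (-1)√(630/1573/(4π)) = -0.17852580

-0.178526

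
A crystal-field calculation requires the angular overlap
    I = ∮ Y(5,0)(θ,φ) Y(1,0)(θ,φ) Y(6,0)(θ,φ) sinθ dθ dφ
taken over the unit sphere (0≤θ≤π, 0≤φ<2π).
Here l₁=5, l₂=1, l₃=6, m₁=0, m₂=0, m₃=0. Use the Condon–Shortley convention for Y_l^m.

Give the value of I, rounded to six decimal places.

m-sum 0 ✓  L=12 even ✓  4≤6≤6 ✓
Π(2lᵢ+1) = 11×3×13 = 429
triangle coeff Δ(5,1,6) = 1/858
Σ_t [0,0]: t=0:+1/14400 = 1/14400
(3j)²=6/143 [(5 1 6; 0 0 0)], sign=+1
(m-triple is (0,0,0) — same symbol as above.)
⇒ 4πI² = 108/143
I = (+1)√(108/143/(4π)) = 0.24515397

0.245154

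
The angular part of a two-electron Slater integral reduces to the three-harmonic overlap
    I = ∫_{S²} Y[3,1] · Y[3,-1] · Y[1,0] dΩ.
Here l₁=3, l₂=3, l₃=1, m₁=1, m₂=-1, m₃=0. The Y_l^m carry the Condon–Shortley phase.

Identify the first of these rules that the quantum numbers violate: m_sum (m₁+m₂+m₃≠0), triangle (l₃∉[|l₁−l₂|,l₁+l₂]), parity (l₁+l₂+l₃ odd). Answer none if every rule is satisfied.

m₁+m₂+m₃ = 1 − 1 + 0 = 0  ✓
triangle: |3−3|=0 ≤ l₃=1 ≤ 3+3=6  ✓
parity: l₁+l₂+l₃ = 7 is odd  ✗

parity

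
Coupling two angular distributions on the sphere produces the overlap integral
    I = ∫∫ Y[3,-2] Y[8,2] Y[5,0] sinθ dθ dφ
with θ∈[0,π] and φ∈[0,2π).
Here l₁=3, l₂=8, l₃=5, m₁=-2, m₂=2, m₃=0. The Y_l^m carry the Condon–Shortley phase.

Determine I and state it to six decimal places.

0.163251

m-sum 0 ✓  L=16 even ✓  5≤5≤11 ✓
Π(2lᵢ+1) = 7×17×11 = 1309
triangle coeff Δ(3,8,5) = 1/136136
Σ_t [3,3]: t=3:−1/518400 = -1/518400
(3j)²=56/2431 [(3 8 5; 0 0 0)], sign=+1
Σ_t [5,5]: t=5:−1/1728000 = -1/1728000
(3j)²=27/2431 [(3 8 5; -2 2 0)], sign=+1
⇒ 4πI² = 10584/31603
I = (+1)√(10584/31603/(4π)) = 0.16325099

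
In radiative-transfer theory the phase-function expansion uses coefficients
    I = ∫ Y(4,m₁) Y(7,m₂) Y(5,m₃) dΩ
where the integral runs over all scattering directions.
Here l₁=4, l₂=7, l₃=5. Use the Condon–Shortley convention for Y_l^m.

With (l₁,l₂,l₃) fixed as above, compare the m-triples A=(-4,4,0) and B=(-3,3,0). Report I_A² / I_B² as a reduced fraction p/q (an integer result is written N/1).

Shared (l₁,l₂,l₃)=(4,7,5): N and (l;000)² cancel in I_A²/I_B².
A: Δ = 6!·2!·8!/17! = 1/6126120; Racah Σ t=6..6: t=6:+1/1036800 = 1/1036800; ⇒ 3j(4 7 5; -4 4 0)² = 14/663, sgn -1
B: Δ = 6!·2!·8!/17! = 1/6126120; Racah Σ t=5..6: t=5:−1/172800 t=6:+1/414720 = -7/2073600; ⇒ 3j(4 7 5; -3 3 0)² = 343/29172, sgn +1
I_A²/I_B² = (14/663)/(343/29172) = 88/49

88/49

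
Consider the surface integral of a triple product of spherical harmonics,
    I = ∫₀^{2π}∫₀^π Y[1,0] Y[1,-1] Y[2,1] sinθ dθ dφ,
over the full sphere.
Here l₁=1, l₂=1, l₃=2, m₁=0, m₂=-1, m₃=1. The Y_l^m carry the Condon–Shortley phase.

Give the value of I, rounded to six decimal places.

-0.218510

Checks pass: Σm=0; 4 even; l₃=2∈[0,2].
(2·1+1)(2·1+1)(2·2+1) = 45
Δ: 0! 2! 2! / 5! → 1/30
sum: t=0:+1/1 = 1/1
3j²(1 1 2; 0 0 0) = Δ·Π!·Σ² = 2/15  (sign +1)
sum: t=0:+1/2 = 1/2
3j²(1 1 2; 0 -1 1) = Δ·Π!·Σ² = 1/10  (sign -1)
combine: 4πI² = 45·2/15·1/10 = 3/5
take √, sign -1: I = -0.21850969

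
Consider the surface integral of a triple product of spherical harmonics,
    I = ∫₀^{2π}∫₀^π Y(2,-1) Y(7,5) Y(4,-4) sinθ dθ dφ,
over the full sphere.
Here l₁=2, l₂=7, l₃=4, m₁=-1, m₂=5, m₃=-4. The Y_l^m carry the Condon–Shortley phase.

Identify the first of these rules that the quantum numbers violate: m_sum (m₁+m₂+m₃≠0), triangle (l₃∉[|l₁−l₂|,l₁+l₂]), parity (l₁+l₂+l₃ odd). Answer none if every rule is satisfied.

triangle

Σmᵢ = 0  ✓
l₃∈[|l₁−l₂|,l₁+l₂]=[5,9], have l₃=4  ✗
Σlᵢ = 13 ⇒ odd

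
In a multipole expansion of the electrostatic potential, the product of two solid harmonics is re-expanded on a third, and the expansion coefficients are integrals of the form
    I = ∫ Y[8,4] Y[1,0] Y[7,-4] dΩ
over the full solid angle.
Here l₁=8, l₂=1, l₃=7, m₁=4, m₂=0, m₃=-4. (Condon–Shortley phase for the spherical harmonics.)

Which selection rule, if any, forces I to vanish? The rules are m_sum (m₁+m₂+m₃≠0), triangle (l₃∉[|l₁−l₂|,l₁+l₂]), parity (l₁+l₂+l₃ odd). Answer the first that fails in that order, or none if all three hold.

azimuthal sum: 4 + 0 − 4 = 0  ✓
7 ≤ 7 ≤ 9 (triangle on l)  ✓
L = 8 + 1 + 7 = 16 (even)  ✓

none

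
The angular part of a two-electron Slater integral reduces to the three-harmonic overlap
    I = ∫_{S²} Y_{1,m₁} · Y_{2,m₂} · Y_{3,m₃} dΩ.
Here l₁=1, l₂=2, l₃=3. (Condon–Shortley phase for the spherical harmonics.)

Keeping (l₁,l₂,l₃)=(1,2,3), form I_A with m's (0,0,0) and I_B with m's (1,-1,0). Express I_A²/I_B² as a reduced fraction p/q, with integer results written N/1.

3/1

l's match ⇒ only the (l;m) 3-j factors differ between A and B.
A: triangle coeff Δ(1,2,3) = 1/105; Σ_t [0,0]: t=0:+1/4 = 1/4; (3j)²=3/35 [(1 2 3; 0 0 0)], sign=-1
B: triangle coeff Δ(1,2,3) = 1/105; Σ_t [0,0]: t=0:+1/12 = 1/12; (3j)²=1/35 [(1 2 3; 1 -1 0)], sign=-1
I_A²/I_B² = (3/35)/(1/35) = 3/1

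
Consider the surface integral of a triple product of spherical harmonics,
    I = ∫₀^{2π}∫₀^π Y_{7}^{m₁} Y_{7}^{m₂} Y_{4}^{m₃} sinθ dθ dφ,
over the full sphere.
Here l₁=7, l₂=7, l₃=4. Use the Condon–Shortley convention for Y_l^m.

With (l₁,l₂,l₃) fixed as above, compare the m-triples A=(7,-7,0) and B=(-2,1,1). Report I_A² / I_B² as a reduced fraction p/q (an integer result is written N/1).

1002001/369630

Same 7,7,4: normalisation and zero-m 3j drop out of the ratio.
A: Δ: 10! 4! 4! / 19! → 1/58198140; sum: t=0:+1/2090188800 = 1/2090188800; 3j²(7 7 4; 7 -7 0) = Δ·Π!·Σ² = 1001/58140  (sign +1)
B: Δ: 10! 4! 4! / 19! → 1/58198140; sum: t=5:−1/2073600 t=6:+1/414720 t=7:−1/725760 t=8:+1/11612160 = 37/58060800; 3j²(7 7 4; -2 1 1) = Δ·Π!·Σ² = 4107/646646  (sign -1)
I_A²/I_B² = (1001/58140)/(4107/646646) = 1002001/369630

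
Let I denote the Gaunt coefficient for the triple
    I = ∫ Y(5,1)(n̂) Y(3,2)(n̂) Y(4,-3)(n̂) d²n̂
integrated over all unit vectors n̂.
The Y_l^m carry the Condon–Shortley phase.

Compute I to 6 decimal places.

Rules hold: Σm=0, L=12 even, 2≤4≤8.
N = 11·7·9 = 693
Δ = 4!·6!·2!/13! = 1/180180
Racah Σ t=1..3: t=1:−1/576 t=2:+1/144 t=3:−1/576 = 1/288
⇒ 3j(5 3 4; 0 0 0)² = 20/1001, sgn +1
Racah Σ t=3..4: t=3:−1/1440 t=4:+1/17280 = -11/17280
⇒ 3j(5 3 4; 1 2 -3)² = 11/468, sgn +1
4πI² = N·(3j₀)²·(3jₘ)² = 55/169
I = +1·√(0.325444/4π) = 0.16092854

0.160929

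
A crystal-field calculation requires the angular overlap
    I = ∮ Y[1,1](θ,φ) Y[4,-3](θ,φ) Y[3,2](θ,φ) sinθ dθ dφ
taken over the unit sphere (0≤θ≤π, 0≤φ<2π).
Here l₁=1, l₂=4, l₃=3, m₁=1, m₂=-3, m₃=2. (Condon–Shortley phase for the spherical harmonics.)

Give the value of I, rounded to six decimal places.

m-sum 0 ✓  L=8 even ✓  3≤3≤5 ✓
Π(2lᵢ+1) = 3×9×7 = 189
triangle coeff Δ(1,4,3) = 1/252
Σ_t [1,1]: t=1:−1/36 = -1/36
(3j)²=4/63 [(1 4 3; 0 0 0)], sign=+1
Σ_t [0,0]: t=0:+1/240 = 1/240
(3j)²=1/12 [(1 4 3; 1 -3 2)], sign=-1
⇒ 4πI² = 1/1
I = (-1)√(1/1/(4π)) = -0.28209479

-0.282095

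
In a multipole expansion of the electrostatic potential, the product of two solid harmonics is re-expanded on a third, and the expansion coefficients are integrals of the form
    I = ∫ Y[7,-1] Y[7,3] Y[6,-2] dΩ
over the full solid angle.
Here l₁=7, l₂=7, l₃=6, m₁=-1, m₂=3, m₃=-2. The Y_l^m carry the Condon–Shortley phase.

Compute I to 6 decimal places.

-0.019541

Checks pass: Σm=0; 20 even; l₃=6∈[0,14].
(2·7+1)(2·7+1)(2·6+1) = 2925
Δ: 8! 6! 6! / 21! → 1/2444321880
sum: t=1:−1/2612736000 t=2:+1/20736000 t=3:−1/1658880 t=4:+1/746496 t=5:−1/1658880 t=6:+1/20736000 t=7:−1/2612736000 = 1/4354560
3j²(7 7 6; 0 0 0) = Δ·Π!·Σ² = 1000/138567  (sign +1)
sum: t=4:+1/19906560 t=5:−1/3110400 t=6:+1/3317760 t=7:−1/21772800 t=8:+1/1393459200 = -1/66355200
3j²(7 7 6; -1 3 -2) = Δ·Π!·Σ² = 21/92378  (sign -1)
combine: 4πI² = 2925·1000/138567·21/92378 = 787500/164109517
take √, sign -1: I = -0.01954130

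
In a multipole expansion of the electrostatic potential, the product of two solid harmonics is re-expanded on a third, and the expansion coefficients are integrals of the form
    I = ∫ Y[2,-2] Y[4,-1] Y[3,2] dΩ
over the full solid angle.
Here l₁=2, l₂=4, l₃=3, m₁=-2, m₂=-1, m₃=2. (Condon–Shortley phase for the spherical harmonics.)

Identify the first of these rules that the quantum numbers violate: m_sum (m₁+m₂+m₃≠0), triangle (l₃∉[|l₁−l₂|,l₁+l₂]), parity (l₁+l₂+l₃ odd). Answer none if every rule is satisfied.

Σmᵢ = -1  ✗
l₃∈[|l₁−l₂|,l₁+l₂]=[2,6], have l₃=3
Σlᵢ = 9 ⇒ odd

m_sum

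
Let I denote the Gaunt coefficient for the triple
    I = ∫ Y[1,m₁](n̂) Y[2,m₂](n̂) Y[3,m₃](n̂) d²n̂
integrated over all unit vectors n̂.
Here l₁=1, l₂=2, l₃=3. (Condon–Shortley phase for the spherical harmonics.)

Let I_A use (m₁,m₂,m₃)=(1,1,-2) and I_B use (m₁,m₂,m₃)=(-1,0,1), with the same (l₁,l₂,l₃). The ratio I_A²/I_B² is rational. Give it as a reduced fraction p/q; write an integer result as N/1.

l's match ⇒ only the (l;m) 3-j factors differ between A and B.
A: triangle coeff Δ(1,2,3) = 1/105; Σ_t [0,0]: t=0:+1/12 = 1/12; (3j)²=2/21 [(1 2 3; 1 1 -2)], sign=-1
B: triangle coeff Δ(1,2,3) = 1/105; Σ_t [0,0]: t=0:+1/8 = 1/8; (3j)²=2/35 [(1 2 3; -1 0 1)], sign=+1
I_A²/I_B² = (2/21)/(2/35) = 5/3

5/3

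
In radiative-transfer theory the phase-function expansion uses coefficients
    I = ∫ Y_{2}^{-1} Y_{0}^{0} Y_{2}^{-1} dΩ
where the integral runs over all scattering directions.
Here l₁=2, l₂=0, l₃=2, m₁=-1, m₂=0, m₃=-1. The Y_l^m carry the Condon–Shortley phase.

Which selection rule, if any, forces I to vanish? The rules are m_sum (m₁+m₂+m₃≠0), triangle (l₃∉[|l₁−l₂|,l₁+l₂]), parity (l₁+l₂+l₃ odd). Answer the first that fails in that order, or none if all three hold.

azimuthal sum: -1 + 0 − 1 = -2  ✗
2 ≤ 2 ≤ 2 (triangle on l)
L = 2 + 0 + 2 = 4 (even)

m_sum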